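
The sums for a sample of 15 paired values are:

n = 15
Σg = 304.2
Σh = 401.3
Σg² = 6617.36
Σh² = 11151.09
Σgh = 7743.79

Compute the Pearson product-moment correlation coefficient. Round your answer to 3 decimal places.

r = (nΣgh − ΣgΣh) / √[(nΣg² − (Σg)²)(nΣh² − (Σh)²)]
Numerator: 15×7743.79 − 304.2×401.3 = -5918.61
Denominator: √[(99260.4 − 92537.64)(167266.35 − 161041.69)] = √[6722.76 × 6224.66] = 6468.9176
r = -5918.61 / 6468.9176 ≈ -0.915

-0.915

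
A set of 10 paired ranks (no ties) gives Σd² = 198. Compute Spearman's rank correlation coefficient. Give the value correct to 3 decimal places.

-0.200

ρ = 1 − 6Σd² / [n(n²−1)] = 1 − 6×198 / (10×99)
  = 1 − 1188/990 = 1 − 1.2000 ≈ -0.200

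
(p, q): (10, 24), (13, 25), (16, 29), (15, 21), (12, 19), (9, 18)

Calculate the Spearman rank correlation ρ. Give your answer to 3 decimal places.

0.714

Rank p: 2, 4, 6, 5, 3, 1
Rank q: 4, 5, 6, 3, 2, 1
d = rank(p) − rank(q): -2, -1, 0, 2, 1, 0; Σd² = 10
ρ = 1 − 6Σd² / [n(n²−1)] = 1 − 6×10 / (6×35) = 1 − 60/210 ≈ 0.714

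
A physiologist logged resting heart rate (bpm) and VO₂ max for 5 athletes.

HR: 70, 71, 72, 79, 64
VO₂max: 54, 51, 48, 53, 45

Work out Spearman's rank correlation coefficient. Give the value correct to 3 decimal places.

Rank HR: 2, 3, 4, 5, 1
Rank VO₂max: 5, 3, 2, 4, 1
d = rank(HR) − rank(VO₂max): -3, 0, 2, 1, 0; Σd² = 14
ρ = 1 − 6Σd² / [n(n²−1)] = 1 − 6×14 / (5×24) = 1 − 84/120 ≈ 0.300

0.300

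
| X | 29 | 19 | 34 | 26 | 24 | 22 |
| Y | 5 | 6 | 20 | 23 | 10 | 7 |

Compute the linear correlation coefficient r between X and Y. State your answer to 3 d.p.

n = 6, ΣX = 154, ΣY = 71, ΣX² = 4094, ΣY² = 1139, ΣXY = 1931
nΣXY − ΣXΣY = 11586 − 10934 = 652
nΣX² − (ΣX)² = 24564 − 23716 = 848; nΣY² − (ΣY)² = 6834 − 5041 = 1793
r = 652 / √(848 × 1793) = 652 / 1233.0710 ≈ 0.529

0.529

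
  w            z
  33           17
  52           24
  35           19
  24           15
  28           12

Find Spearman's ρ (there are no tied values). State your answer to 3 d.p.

0.900

Rank w: 3, 5, 4, 1, 2
Rank z: 3, 5, 4, 2, 1
d = rank(w) − rank(z): 0, 0, 0, -1, 1; Σd² = 2
ρ = 1 − 6Σd² / [n(n²−1)] = 1 − 6×2 / (5×24) = 1 − 12/120 ≈ 0.900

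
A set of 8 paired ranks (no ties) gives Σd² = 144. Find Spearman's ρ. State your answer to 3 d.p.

ρ = 1 − 6Σd² / [n(n²−1)] = 1 − 6×144 / (8×63)
  = 1 − 864/504 = 1 − 1.7143 ≈ -0.714

-0.714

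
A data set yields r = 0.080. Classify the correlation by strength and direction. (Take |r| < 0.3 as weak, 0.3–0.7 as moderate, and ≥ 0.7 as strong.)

r = 0.080 > 0 so the relationship is positive.
|r| = 0.080, which falls in the weak range.

weak positive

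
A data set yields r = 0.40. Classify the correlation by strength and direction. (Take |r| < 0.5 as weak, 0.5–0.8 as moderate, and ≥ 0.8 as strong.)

weak positive

r = 0.40 > 0 so the relationship is positive.
|r| = 0.40, which falls in the weak range.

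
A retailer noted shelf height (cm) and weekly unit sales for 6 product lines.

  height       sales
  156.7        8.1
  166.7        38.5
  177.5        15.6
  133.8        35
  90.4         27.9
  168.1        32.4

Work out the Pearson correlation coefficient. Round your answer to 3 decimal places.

n = 6, Σx = 893.2, Σy = 157.5, Σx² = 138182.24, Σy² = 4844.39, Σxy = 23107.82
nΣxy − ΣxΣy = 138646.92 − 140679 = -2032.08
nΣx² − (Σx)² = 829093.44 − 797806.24 = 31287.2; nΣy² − (Σy)² = 29066.34 − 24806.25 = 4260.09
r = -2032.08 / √(31287.2 × 4260.09) = -2032.08 / 11544.9681 ≈ -0.176

-0.176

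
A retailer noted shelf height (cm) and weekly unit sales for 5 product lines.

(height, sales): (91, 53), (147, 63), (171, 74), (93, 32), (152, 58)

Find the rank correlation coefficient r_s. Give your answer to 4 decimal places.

Rank height: 1, 3, 5, 2, 4
Rank sales: 2, 4, 5, 1, 3
d = rank(height) − rank(sales): -1, -1, 0, 1, 1; Σd² = 4
ρ = 1 − 6Σd² / [n(n²−1)] = 1 − 6×4 / (5×24) = 1 − 24/120 ≈ 0.8000

0.8000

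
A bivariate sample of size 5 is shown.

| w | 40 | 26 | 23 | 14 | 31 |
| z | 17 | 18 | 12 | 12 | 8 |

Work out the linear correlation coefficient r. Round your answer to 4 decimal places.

0.2813

n = 5, Σw = 134, Σz = 67, Σw² = 3962, Σz² = 965, Σwz = 1840
nΣwz − ΣwΣz = 9200 − 8978 = 222
nΣw² − (Σw)² = 19810 − 17956 = 1854; nΣz² − (Σz)² = 4825 − 4489 = 336
r = 222 / √(1854 × 336) = 222 / 789.2680 ≈ 0.2813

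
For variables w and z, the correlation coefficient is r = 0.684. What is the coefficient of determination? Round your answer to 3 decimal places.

r² = (0.684)² = 0.468

0.468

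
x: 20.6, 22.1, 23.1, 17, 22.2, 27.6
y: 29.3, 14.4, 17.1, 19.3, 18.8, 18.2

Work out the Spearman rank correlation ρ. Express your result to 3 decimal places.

-0.543

Rank x: 2, 3, 5, 1, 4, 6
Rank y: 6, 1, 2, 5, 4, 3
d = rank(x) − rank(y): -4, 2, 3, -4, 0, 3; Σd² = 54
ρ = 1 − 6Σd² / [n(n²−1)] = 1 − 6×54 / (6×35) = 1 − 324/210 ≈ -0.543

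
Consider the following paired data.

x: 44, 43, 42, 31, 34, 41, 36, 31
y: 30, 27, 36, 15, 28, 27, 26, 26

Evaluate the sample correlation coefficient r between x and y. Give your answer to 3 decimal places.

0.650

n = 8, Σx = 302, Σy = 215, Σx² = 11604, Σy² = 6015, Σxy = 8259
nΣxy − ΣxΣy = 66072 − 64930 = 1142
nΣx² − (Σx)² = 92832 − 91204 = 1628; nΣy² − (Σy)² = 48120 − 46225 = 1895
r = 1142 / √(1628 × 1895) = 1142 / 1756.4339 ≈ 0.650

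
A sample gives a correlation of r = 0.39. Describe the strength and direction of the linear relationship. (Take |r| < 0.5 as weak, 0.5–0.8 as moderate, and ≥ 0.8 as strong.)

weak positive

r = 0.39 > 0 so the relationship is positive.
|r| = 0.39, which falls in the weak range.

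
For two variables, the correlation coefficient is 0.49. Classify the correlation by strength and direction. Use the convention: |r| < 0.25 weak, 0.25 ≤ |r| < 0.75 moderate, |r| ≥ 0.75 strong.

r = 0.49 > 0 so the relationship is positive.
|r| = 0.49, which falls in the moderate range.

moderate positive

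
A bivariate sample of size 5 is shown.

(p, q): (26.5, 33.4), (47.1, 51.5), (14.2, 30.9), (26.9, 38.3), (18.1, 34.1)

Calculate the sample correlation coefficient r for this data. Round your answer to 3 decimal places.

0.956

n = 5, Σp = 132.8, Σq = 188.2, Σp² = 4173.52, Σq² = 7352.32, Σpq = 5397.01
nΣpq − ΣpΣq = 26985.05 − 24992.96 = 1992.09
nΣp² − (Σp)² = 20867.6 − 17635.84 = 3231.76; nΣq² − (Σq)² = 36761.6 − 35419.24 = 1342.36
r = 1992.09 / √(3231.76 × 1342.36) = 1992.09 / 2082.8311 ≈ 0.956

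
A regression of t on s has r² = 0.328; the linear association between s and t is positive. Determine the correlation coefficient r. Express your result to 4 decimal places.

0.5727

|r| = √0.328 = 0.5727
The association is positive, so r = 0.5727.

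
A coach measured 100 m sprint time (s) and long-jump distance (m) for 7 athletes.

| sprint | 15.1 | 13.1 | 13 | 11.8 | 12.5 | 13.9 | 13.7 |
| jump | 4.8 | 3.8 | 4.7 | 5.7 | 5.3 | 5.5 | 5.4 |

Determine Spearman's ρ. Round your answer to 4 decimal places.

-0.1786

Rank sprint: 7, 4, 3, 1, 2, 6, 5
Rank jump: 3, 1, 2, 7, 4, 6, 5
d = rank(sprint) − rank(jump): 4, 3, 1, -6, -2, 0, 0; Σd² = 66
ρ = 1 − 6Σd² / [n(n²−1)] = 1 − 6×66 / (7×48) = 1 − 396/336 ≈ -0.1786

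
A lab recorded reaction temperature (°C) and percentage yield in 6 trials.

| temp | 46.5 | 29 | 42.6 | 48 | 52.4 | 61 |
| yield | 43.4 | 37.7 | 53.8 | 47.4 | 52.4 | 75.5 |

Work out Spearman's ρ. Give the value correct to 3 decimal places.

0.657

Rank temp: 3, 1, 2, 4, 5, 6
Rank yield: 2, 1, 5, 3, 4, 6
d = rank(temp) − rank(yield): 1, 0, -3, 1, 1, 0; Σd² = 12
ρ = 1 − 6Σd² / [n(n²−1)] = 1 − 6×12 / (6×35) = 1 − 72/210 ≈ 0.657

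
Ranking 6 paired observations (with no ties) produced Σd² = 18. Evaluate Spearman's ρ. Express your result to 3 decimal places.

ρ = 1 − 6Σd² / [n(n²−1)] = 1 − 6×18 / (6×35)
  = 1 − 108/210 = 1 − 0.5143 ≈ 0.486

0.486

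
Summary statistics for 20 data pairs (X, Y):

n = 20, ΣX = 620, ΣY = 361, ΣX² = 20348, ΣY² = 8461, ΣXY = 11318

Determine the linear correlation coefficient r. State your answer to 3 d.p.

r = (nΣXY − ΣXΣY) / √[(nΣX² − (ΣX)²)(nΣY² − (ΣY)²)]
Numerator: 20×11318 − 620×361 = 2540
Denominator: √[(406960 − 384400)(169220 − 130321)] = √[22560 × 38899] = 29623.6635
r = 2540 / 29623.6635 ≈ 0.086

0.086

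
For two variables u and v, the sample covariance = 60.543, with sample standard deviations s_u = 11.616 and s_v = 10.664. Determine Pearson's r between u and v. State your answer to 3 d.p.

r = Cov(u,v) / (s_u · s_v) = 60.543 / (11.616 × 10.664)
  = 60.543 / 123.8730 ≈ 0.489

0.489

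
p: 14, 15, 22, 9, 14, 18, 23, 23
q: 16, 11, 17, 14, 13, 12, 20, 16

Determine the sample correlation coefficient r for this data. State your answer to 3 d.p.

n = 8, Σp = 138, Σq = 119, Σp² = 2564, Σq² = 1831, Σpq = 2115
nΣpq − ΣpΣq = 16920 − 16422 = 498
nΣp² − (Σp)² = 20512 − 19044 = 1468; nΣq² − (Σq)² = 14648 − 14161 = 487
r = 498 / √(1468 × 487) = 498 / 845.5271 ≈ 0.589

0.589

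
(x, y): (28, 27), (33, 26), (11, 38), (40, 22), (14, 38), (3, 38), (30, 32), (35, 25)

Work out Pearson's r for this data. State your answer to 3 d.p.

n = 8, Σx = 194, Σy = 246, Σx² = 5924, Σy² = 7870, Σxy = 5393
nΣxy − ΣxΣy = 43144 − 47724 = -4580
nΣx² − (Σx)² = 47392 − 37636 = 9756; nΣy² − (Σy)² = 62960 − 60516 = 2444
r = -4580 / √(9756 × 2444) = -4580 / 4882.9974 ≈ -0.938

-0.938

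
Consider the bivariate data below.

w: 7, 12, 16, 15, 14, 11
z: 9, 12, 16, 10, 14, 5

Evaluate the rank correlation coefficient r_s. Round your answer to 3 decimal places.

0.771

Rank w: 1, 3, 6, 5, 4, 2
Rank z: 2, 4, 6, 3, 5, 1
d = rank(w) − rank(z): -1, -1, 0, 2, -1, 1; Σd² = 8
ρ = 1 − 6Σd² / [n(n²−1)] = 1 − 6×8 / (6×35) = 1 − 48/210 ≈ 0.771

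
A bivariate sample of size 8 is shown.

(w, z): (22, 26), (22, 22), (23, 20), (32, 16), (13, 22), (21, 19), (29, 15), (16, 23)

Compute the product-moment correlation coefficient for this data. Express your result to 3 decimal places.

n = 8, Σw = 178, Σz = 163, Σw² = 4228, Σz² = 3415, Σwz = 3516
nΣwz − ΣwΣz = 28128 − 29014 = -886
nΣw² − (Σw)² = 33824 − 31684 = 2140; nΣz² − (Σz)² = 27320 − 26569 = 751
r = -886 / √(2140 × 751) = -886 / 1267.7303 ≈ -0.699

-0.699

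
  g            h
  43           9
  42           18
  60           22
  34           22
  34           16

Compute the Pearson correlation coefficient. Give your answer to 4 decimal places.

n = 5, Σg = 213, Σh = 87, Σg² = 9525, Σh² = 1629, Σgh = 3755
nΣgh − ΣgΣh = 18775 − 18531 = 244
nΣg² − (Σg)² = 47625 − 45369 = 2256; nΣh² − (Σh)² = 8145 − 7569 = 576
r = 244 / √(2256 × 576) = 244 / 1139.9368 ≈ 0.2140

0.2140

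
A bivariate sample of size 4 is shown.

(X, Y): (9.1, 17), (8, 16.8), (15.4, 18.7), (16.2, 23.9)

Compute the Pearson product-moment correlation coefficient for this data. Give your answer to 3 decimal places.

n = 4, ΣX = 48.7, ΣY = 76.4, ΣX² = 646.41, ΣY² = 1492.14, ΣXY = 964.26
nΣXY − ΣXΣY = 3857.04 − 3720.68 = 136.36
nΣX² − (ΣX)² = 2585.64 − 2371.69 = 213.95; nΣY² − (ΣY)² = 5968.56 − 5836.96 = 131.6
r = 136.36 / √(213.95 × 131.6) = 136.36 / 167.7970 ≈ 0.813

0.813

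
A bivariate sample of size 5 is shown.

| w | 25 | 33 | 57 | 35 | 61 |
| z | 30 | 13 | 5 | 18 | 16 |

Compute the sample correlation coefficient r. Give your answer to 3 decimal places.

n = 5, Σw = 211, Σz = 82, Σw² = 9909, Σz² = 1674, Σwz = 3070
nΣwz − ΣwΣz = 15350 − 17302 = -1952
nΣw² − (Σw)² = 49545 − 44521 = 5024; nΣz² − (Σz)² = 8370 − 6724 = 1646
r = -1952 / √(5024 × 1646) = -1952 / 2875.6745 ≈ -0.679

-0.679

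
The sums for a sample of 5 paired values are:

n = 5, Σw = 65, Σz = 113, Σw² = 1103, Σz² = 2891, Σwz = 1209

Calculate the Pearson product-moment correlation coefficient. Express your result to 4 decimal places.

-0.8815

r = (nΣwz − ΣwΣz) / √[(nΣw² − (Σw)²)(nΣz² − (Σz)²)]
Numerator: 5×1209 − 65×113 = -1300
Denominator: √[(5515 − 4225)(14455 − 12769)] = √[1290 × 1686] = 1474.7678
r = -1300 / 1474.7678 ≈ -0.8815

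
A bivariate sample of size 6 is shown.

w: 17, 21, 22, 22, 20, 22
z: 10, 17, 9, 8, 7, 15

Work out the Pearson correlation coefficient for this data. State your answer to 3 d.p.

0.176

n = 6, Σw = 124, Σz = 66, Σw² = 2582, Σz² = 808, Σwz = 1371
nΣwz − ΣwΣz = 8226 − 8184 = 42
nΣw² − (Σw)² = 15492 − 15376 = 116; nΣz² − (Σz)² = 4848 − 4356 = 492
r = 42 / √(116 × 492) = 42 / 238.8975 ≈ 0.176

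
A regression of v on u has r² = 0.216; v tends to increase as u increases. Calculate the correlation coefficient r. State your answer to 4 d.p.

|r| = √0.216 = 0.4648
The association is positive, so r = 0.4648.

0.4648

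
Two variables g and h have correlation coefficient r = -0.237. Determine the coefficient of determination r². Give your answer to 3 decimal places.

r² = (-0.237)² = 0.056

0.056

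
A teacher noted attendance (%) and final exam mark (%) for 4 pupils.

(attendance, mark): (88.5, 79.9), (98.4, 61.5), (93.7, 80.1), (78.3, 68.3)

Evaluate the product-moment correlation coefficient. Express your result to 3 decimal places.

n = 4, Σx = 358.9, Σy = 289.8, Σx² = 32425.39, Σy² = 21247.16, Σxy = 25976.01
nΣxy − ΣxΣy = 103904.04 − 104009.22 = -105.18
nΣx² − (Σx)² = 129701.56 − 128809.21 = 892.35; nΣy² − (Σy)² = 84988.64 − 83984.04 = 1004.6
r = -105.18 / √(892.35 × 1004.6) = -105.18 / 946.8130 ≈ -0.111

-0.111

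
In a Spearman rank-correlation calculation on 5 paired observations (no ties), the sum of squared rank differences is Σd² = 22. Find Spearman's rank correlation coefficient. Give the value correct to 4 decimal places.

ρ = 1 − 6Σd² / [n(n²−1)] = 1 − 6×22 / (5×24)
  = 1 − 132/120 = 1 − 1.10000 ≈ -0.1000

-0.1000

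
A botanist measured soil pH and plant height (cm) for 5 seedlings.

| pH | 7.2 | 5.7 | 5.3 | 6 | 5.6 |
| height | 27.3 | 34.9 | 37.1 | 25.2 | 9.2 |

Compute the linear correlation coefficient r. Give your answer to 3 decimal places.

n = 5, Σx = 29.8, Σy = 133.7, Σx² = 179.78, Σy² = 4059.39, Σxy = 794.84
nΣxy − ΣxΣy = 3974.2 − 3984.26 = -10.06
nΣx² − (Σx)² = 898.9 − 888.04 = 10.86; nΣy² − (Σy)² = 20296.95 − 17875.69 = 2421.26
r = -10.06 / √(10.86 × 2421.26) = -10.06 / 162.1570 ≈ -0.062

-0.062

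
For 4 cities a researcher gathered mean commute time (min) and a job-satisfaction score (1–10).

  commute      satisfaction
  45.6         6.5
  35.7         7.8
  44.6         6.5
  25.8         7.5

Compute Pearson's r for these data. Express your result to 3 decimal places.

-0.804

n = 4, Σx = 151.7, Σy = 28.3, Σx² = 6008.65, Σy² = 201.59, Σxy = 1058.26
nΣxy − ΣxΣy = 4233.04 − 4293.11 = -60.07
nΣx² − (Σx)² = 24034.6 − 23012.89 = 1021.71; nΣy² − (Σy)² = 806.36 − 800.89 = 5.47
r = -60.07 / √(1021.71 × 5.47) = -60.07 / 74.7580 ≈ -0.804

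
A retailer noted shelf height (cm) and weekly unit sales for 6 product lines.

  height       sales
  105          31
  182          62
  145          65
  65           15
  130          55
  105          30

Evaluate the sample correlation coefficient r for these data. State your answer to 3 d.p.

0.920

n = 6, Σx = 732, Σy = 258, Σx² = 97324, Σy² = 13180, Σxy = 35239
nΣxy − ΣxΣy = 211434 − 188856 = 22578
nΣx² − (Σx)² = 583944 − 535824 = 48120; nΣy² − (Σy)² = 79080 − 66564 = 12516
r = 22578 / √(48120 × 12516) = 22578 / 24541.1882 ≈ 0.920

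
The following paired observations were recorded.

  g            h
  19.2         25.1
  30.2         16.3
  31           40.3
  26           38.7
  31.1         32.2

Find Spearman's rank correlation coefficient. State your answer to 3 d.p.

0.300

Rank g: 1, 3, 4, 2, 5
Rank h: 2, 1, 5, 4, 3
d = rank(g) − rank(h): -1, 2, -1, -2, 2; Σd² = 14
ρ = 1 − 6Σd² / [n(n²−1)] = 1 − 6×14 / (5×24) = 1 − 84/120 ≈ 0.300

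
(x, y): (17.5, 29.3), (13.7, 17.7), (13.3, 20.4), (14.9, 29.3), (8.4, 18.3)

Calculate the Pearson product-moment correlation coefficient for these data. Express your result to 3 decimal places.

0.742

n = 5, Σx = 67.8, Σy = 115, Σx² = 963.4, Σy² = 2781.32, Σxy = 1616.85
nΣxy − ΣxΣy = 8084.25 − 7797 = 287.25
nΣx² − (Σx)² = 4817 − 4596.84 = 220.16; nΣy² − (Σy)² = 13906.6 − 13225 = 681.6
r = 287.25 / √(220.16 × 681.6) = 287.25 / 387.3771 ≈ 0.742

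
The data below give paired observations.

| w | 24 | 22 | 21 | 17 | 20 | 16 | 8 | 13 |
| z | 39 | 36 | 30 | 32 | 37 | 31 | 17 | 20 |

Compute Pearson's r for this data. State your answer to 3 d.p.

n = 8, Σw = 141, Σz = 242, Σw² = 2679, Σz² = 7760, Σwz = 4534
nΣwz − ΣwΣz = 36272 − 34122 = 2150
nΣw² − (Σw)² = 21432 − 19881 = 1551; nΣz² − (Σz)² = 62080 − 58564 = 3516
r = 2150 / √(1551 × 3516) = 2150 / 2335.2336 ≈ 0.921

0.921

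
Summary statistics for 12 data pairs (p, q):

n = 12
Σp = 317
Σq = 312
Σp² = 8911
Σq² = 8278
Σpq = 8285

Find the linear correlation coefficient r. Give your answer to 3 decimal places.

0.144

r = (nΣpq − ΣpΣq) / √[(nΣp² − (Σp)²)(nΣq² − (Σq)²)]
Numerator: 12×8285 − 317×312 = 516
Denominator: √[(106932 − 100489)(99336 − 97344)] = √[6443 × 1992] = 3582.5209
r = 516 / 3582.5209 ≈ 0.144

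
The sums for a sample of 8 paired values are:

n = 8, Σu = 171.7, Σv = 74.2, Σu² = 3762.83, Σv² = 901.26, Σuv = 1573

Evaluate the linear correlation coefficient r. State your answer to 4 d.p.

-0.1517

r = (nΣuv − ΣuΣv) / √[(nΣu² − (Σu)²)(nΣv² − (Σv)²)]
Numerator: 8×1573 − 171.7×74.2 = -156.14
Denominator: √[(30102.64 − 29480.89)(7210.08 − 5505.64)] = √[621.75 × 1704.44] = 1029.4346
r = -156.14 / 1029.4346 ≈ -0.1517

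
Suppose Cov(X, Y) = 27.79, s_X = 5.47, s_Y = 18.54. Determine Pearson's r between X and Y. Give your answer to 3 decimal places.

0.274

r = Cov(X,Y) / (s_X · s_Y) = 27.79 / (5.47 × 18.54)
  = 27.79 / 101.4138 ≈ 0.274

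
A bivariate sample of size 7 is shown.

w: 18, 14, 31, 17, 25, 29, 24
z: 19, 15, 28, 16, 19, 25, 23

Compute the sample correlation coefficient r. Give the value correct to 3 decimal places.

n = 7, Σw = 158, Σz = 145, Σw² = 3812, Σz² = 3141, Σwz = 3444
nΣwz − ΣwΣz = 24108 − 22910 = 1198
nΣw² − (Σw)² = 26684 − 24964 = 1720; nΣz² − (Σz)² = 21987 − 21025 = 962
r = 1198 / √(1720 × 962) = 1198 / 1286.3281 ≈ 0.931

0.931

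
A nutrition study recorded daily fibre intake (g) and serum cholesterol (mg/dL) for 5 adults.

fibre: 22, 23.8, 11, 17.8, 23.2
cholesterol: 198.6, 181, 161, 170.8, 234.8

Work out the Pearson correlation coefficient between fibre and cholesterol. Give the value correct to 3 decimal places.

0.692

n = 5, Σx = 97.8, Σy = 946.2, Σx² = 2026.52, Σy² = 182427.64, Σxy = 18935.6
nΣxy − ΣxΣy = 94678 − 92538.36 = 2139.64
nΣx² − (Σx)² = 10132.6 − 9564.84 = 567.76; nΣy² − (Σy)² = 912138.2 − 895294.44 = 16843.76
r = 2139.64 / √(567.76 × 16843.76) = 2139.64 / 3092.4445 ≈ 0.692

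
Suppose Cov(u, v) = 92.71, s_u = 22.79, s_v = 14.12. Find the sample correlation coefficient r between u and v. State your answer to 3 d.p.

r = Cov(u,v) / (s_u · s_v) = 92.71 / (22.79 × 14.12)
  = 92.71 / 321.7948 ≈ 0.288

0.288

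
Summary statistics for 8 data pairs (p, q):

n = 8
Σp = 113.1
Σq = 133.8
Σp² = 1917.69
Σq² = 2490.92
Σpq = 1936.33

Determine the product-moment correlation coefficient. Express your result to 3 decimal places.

0.157

r = (nΣpq − ΣpΣq) / √[(nΣp² − (Σp)²)(nΣq² − (Σq)²)]
Numerator: 8×1936.33 − 113.1×133.8 = 357.86
Denominator: √[(15341.52 − 12791.61)(19927.36 − 17902.44)] = √[2549.91 × 2024.92] = 2272.3036
r = 357.86 / 2272.3036 ≈ 0.157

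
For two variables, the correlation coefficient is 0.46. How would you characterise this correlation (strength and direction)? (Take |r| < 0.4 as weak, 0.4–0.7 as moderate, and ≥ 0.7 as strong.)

r = 0.46 > 0 so the relationship is positive.
|r| = 0.46, which falls in the moderate range.

moderate positive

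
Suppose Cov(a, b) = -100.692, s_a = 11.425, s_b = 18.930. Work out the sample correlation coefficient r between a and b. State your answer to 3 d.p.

-0.466

r = Cov(a,b) / (s_a · s_b) = -100.692 / (11.425 × 18.930)
  = -100.692 / 216.2752 ≈ -0.466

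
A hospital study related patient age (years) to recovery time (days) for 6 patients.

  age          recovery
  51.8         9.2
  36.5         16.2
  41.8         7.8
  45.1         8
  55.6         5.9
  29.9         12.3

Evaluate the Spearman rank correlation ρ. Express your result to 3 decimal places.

-0.714

Rank age: 5, 2, 3, 4, 6, 1
Rank recovery: 4, 6, 2, 3, 1, 5
d = rank(age) − rank(recovery): 1, -4, 1, 1, 5, -4; Σd² = 60
ρ = 1 − 6Σd² / [n(n²−1)] = 1 − 6×60 / (6×35) = 1 − 360/210 ≈ -0.714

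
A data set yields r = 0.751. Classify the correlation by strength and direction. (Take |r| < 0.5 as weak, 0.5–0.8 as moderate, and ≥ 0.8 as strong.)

moderate positive

r = 0.751 > 0 so the relationship is positive.
|r| = 0.751, which falls in the moderate range.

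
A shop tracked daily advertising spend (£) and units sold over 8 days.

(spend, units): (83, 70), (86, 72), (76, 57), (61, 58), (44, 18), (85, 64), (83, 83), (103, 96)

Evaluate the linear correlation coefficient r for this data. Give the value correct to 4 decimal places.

n = 8, Σx = 621, Σy = 518, Σx² = 50441, Σy² = 37222, Σxy = 42881
nΣxy − ΣxΣy = 343048 − 321678 = 21370
nΣx² − (Σx)² = 403528 − 385641 = 17887; nΣy² − (Σy)² = 297776 − 268324 = 29452
r = 21370 / √(17887 × 29452) = 21370 / 22952.2967 ≈ 0.9311

0.9311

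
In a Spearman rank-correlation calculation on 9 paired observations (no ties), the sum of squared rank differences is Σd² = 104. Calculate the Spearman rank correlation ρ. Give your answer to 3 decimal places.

0.133

ρ = 1 − 6Σd² / [n(n²−1)] = 1 − 6×104 / (9×80)
  = 1 − 624/720 = 1 − 0.8667 ≈ 0.133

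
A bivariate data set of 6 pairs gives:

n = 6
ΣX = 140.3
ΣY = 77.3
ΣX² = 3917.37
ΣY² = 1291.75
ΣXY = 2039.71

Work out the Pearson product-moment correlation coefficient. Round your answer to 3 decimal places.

0.535

r = (nΣXY − ΣXΣY) / √[(nΣX² − (ΣX)²)(nΣY² − (ΣY)²)]
Numerator: 6×2039.71 − 140.3×77.3 = 1393.07
Denominator: √[(23504.22 − 19684.09)(7750.5 − 5975.29)] = √[3820.13 × 1775.21] = 2604.1377
r = 1393.07 / 2604.1377 ≈ 0.535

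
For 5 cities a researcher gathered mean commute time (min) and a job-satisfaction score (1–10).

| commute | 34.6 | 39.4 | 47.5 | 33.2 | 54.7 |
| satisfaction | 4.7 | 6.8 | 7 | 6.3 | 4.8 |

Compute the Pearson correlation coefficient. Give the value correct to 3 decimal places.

n = 5, Σx = 209.4, Σy = 29.6, Σx² = 9100.1, Σy² = 180.06, Σxy = 1234.76
nΣxy − ΣxΣy = 6173.8 − 6198.24 = -24.44
nΣx² − (Σx)² = 45500.5 − 43848.36 = 1652.14; nΣy² − (Σy)² = 900.3 − 876.16 = 24.14
r = -24.44 / √(1652.14 × 24.14) = -24.44 / 199.7064 ≈ -0.122

-0.122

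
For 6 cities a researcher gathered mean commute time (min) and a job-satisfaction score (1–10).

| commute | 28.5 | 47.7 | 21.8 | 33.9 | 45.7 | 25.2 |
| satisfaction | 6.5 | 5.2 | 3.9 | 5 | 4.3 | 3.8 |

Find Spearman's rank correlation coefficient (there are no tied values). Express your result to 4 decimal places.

0.5429

Rank commute: 3, 6, 1, 4, 5, 2
Rank satisfaction: 6, 5, 2, 4, 3, 1
d = rank(commute) − rank(satisfaction): -3, 1, -1, 0, 2, 1; Σd² = 16
ρ = 1 − 6Σd² / [n(n²−1)] = 1 − 6×16 / (6×35) = 1 − 96/210 ≈ 0.5429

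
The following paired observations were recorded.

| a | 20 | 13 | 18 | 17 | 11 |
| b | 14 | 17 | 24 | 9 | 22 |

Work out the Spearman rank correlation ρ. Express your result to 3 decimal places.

Rank a: 5, 2, 4, 3, 1
Rank b: 2, 3, 5, 1, 4
d = rank(a) − rank(b): 3, -1, -1, 2, -3; Σd² = 24
ρ = 1 − 6Σd² / [n(n²−1)] = 1 − 6×24 / (5×24) = 1 − 144/120 ≈ -0.200

-0.200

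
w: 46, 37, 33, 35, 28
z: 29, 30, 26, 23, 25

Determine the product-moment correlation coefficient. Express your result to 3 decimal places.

n = 5, Σw = 179, Σz = 133, Σw² = 6583, Σz² = 3571, Σwz = 4807
nΣwz − ΣwΣz = 24035 − 23807 = 228
nΣw² − (Σw)² = 32915 − 32041 = 874; nΣz² − (Σz)² = 17855 − 17689 = 166
r = 228 / √(874 × 166) = 228 / 380.8989 ≈ 0.599

0.599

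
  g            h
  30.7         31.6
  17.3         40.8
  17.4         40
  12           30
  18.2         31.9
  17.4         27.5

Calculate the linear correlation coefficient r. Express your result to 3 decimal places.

-0.056

n = 6, Σg = 113, Σh = 201.8, Σg² = 2322.54, Σh² = 6937.06, Σgh = 3791.04
nΣgh − ΣgΣh = 22746.24 − 22803.4 = -57.16
nΣg² − (Σg)² = 13935.24 − 12769 = 1166.24; nΣh² − (Σh)² = 41622.36 − 40723.24 = 899.12
r = -57.16 / √(1166.24 × 899.12) = -57.16 / 1024.0067 ≈ -0.056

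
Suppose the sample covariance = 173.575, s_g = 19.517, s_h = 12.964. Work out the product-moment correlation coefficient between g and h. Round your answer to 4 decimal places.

0.6860

r = Cov(g,h) / (s_g · s_h) = 173.575 / (19.517 × 12.964)
  = 173.575 / 253.0184 ≈ 0.6860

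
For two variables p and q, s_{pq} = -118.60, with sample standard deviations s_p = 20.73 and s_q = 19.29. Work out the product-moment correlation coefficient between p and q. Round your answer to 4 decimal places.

r = Cov(p,q) / (s_p · s_q) = -118.60 / (20.73 × 19.29)
  = -118.60 / 399.8817 ≈ -0.2966

-0.2966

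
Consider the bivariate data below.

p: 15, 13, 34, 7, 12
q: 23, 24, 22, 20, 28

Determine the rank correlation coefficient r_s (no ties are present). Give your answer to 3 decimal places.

Rank p: 4, 3, 5, 1, 2
Rank q: 3, 4, 2, 1, 5
d = rank(p) − rank(q): 1, -1, 3, 0, -3; Σd² = 20
ρ = 1 − 6Σd² / [n(n²−1)] = 1 − 6×20 / (5×24) = 1 − 120/120 ≈ 0.000

0.000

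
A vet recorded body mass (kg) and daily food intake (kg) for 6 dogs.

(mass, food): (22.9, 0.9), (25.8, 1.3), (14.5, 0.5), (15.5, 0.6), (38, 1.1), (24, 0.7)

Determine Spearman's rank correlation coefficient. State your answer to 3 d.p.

0.886

Rank mass: 3, 5, 1, 2, 6, 4
Rank food: 4, 6, 1, 2, 5, 3
d = rank(mass) − rank(food): -1, -1, 0, 0, 1, 1; Σd² = 4
ρ = 1 − 6Σd² / [n(n²−1)] = 1 − 6×4 / (6×35) = 1 − 24/210 ≈ 0.886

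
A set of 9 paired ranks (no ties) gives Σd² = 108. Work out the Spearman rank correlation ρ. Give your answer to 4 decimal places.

ρ = 1 − 6Σd² / [n(n²−1)] = 1 − 6×108 / (9×80)
  = 1 − 648/720 = 1 − 0.90000 ≈ 0.1000

0.1000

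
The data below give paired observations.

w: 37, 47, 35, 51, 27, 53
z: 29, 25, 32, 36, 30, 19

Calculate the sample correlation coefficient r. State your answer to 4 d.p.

-0.3445

n = 6, Σw = 250, Σz = 171, Σw² = 10942, Σz² = 5047, Σwz = 7021
nΣwz − ΣwΣz = 42126 − 42750 = -624
nΣw² − (Σw)² = 65652 − 62500 = 3152; nΣz² − (Σz)² = 30282 − 29241 = 1041
r = -624 / √(3152 × 1041) = -624 / 1811.4171 ≈ -0.3445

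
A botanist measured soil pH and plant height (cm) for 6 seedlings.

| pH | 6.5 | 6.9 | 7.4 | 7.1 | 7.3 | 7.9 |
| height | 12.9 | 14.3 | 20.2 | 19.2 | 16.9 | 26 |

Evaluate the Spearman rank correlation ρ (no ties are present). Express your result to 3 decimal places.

0.943

Rank pH: 1, 2, 5, 3, 4, 6
Rank height: 1, 2, 5, 4, 3, 6
d = rank(pH) − rank(height): 0, 0, 0, -1, 1, 0; Σd² = 2
ρ = 1 − 6Σd² / [n(n²−1)] = 1 − 6×2 / (6×35) = 1 − 12/210 ≈ 0.943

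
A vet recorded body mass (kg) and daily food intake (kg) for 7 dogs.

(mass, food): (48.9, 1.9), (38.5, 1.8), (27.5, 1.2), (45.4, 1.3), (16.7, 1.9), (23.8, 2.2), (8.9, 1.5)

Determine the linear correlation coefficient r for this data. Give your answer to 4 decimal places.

-0.0563

n = 7, Σx = 209.7, Σy = 11.8, Σx² = 7615.41, Σy² = 20.68, Σxy = 351.67
nΣxy − ΣxΣy = 2461.69 − 2474.46 = -12.77
nΣx² − (Σx)² = 53307.87 − 43974.09 = 9333.78; nΣy² − (Σy)² = 144.76 − 139.24 = 5.52
r = -12.77 / √(9333.78 × 5.52) = -12.77 / 226.9856 ≈ -0.0563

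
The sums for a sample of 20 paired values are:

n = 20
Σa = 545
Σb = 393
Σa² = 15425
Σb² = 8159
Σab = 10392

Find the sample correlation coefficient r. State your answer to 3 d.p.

-0.634

r = (nΣab − ΣaΣb) / √[(nΣa² − (Σa)²)(nΣb² − (Σb)²)]
Numerator: 20×10392 − 545×393 = -6345
Denominator: √[(308500 − 297025)(163180 − 154449)] = √[11475 × 8731] = 10009.4068
r = -6345 / 10009.4068 ≈ -0.634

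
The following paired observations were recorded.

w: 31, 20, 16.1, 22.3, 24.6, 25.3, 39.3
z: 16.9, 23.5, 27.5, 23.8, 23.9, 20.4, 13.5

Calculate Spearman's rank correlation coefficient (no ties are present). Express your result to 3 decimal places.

-0.857

Rank w: 6, 2, 1, 3, 4, 5, 7
Rank z: 2, 4, 7, 5, 6, 3, 1
d = rank(w) − rank(z): 4, -2, -6, -2, -2, 2, 6; Σd² = 104
ρ = 1 − 6Σd² / [n(n²−1)] = 1 − 6×104 / (7×48) = 1 − 624/336 ≈ -0.857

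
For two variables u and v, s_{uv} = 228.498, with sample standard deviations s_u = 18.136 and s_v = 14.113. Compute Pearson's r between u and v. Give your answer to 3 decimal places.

r = Cov(u,v) / (s_u · s_v) = 228.498 / (18.136 × 14.113)
  = 228.498 / 255.9534 ≈ 0.893

0.893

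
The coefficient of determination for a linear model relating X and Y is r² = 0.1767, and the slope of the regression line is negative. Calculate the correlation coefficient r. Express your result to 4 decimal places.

|r| = √0.1767 = 0.4204
The association is negative, so r = −0.4204.

-0.4204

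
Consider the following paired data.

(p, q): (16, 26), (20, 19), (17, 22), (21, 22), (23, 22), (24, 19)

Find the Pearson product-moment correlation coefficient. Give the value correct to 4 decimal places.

-0.6721

n = 6, Σp = 121, Σq = 130, Σp² = 2491, Σq² = 2850, Σpq = 2594
nΣpq − ΣpΣq = 15564 − 15730 = -166
nΣp² − (Σp)² = 14946 − 14641 = 305; nΣq² − (Σq)² = 17100 − 16900 = 200
r = -166 / √(305 × 200) = -166 / 246.9818 ≈ -0.6721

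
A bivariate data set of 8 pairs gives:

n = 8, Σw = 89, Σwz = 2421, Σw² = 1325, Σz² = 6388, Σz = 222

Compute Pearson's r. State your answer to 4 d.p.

r = (nΣwz − ΣwΣz) / √[(nΣw² − (Σw)²)(nΣz² − (Σz)²)]
Numerator: 8×2421 − 89×222 = -390
Denominator: √[(10600 − 7921)(51104 − 49284)] = √[2679 × 1820] = 2208.1168
r = -390 / 2208.1168 ≈ -0.1766

-0.1766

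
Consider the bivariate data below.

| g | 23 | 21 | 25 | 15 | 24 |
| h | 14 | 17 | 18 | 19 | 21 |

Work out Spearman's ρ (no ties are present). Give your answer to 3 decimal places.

0.100

Rank g: 3, 2, 5, 1, 4
Rank h: 1, 2, 3, 4, 5
d = rank(g) − rank(h): 2, 0, 2, -3, -1; Σd² = 18
ρ = 1 − 6Σd² / [n(n²−1)] = 1 − 6×18 / (5×24) = 1 − 108/120 ≈ 0.100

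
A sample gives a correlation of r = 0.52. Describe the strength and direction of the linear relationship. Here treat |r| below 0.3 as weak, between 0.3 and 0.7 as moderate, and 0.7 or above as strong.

moderate positive

r = 0.52 > 0 so the relationship is positive.
|r| = 0.52, which falls in the moderate range.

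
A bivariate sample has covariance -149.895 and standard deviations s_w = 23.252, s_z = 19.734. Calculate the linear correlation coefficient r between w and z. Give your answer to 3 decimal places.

r = Cov(w,z) / (s_w · s_z) = -149.895 / (23.252 × 19.734)
  = -149.895 / 458.8550 ≈ -0.327

-0.327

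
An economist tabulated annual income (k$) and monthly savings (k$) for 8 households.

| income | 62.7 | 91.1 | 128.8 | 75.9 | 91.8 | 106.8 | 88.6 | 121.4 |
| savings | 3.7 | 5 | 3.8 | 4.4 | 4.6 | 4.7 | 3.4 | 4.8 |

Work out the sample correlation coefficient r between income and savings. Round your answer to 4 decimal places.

0.2251

n = 8, Σx = 767.1, Σy = 34.4, Σx² = 77002.15, Σy² = 150.34, Σxy = 3319.09
nΣxy − ΣxΣy = 26552.72 − 26388.24 = 164.48
nΣx² − (Σx)² = 616017.2 − 588442.41 = 27574.79; nΣy² − (Σy)² = 1202.72 − 1183.36 = 19.36
r = 164.48 / √(27574.79 × 19.36) = 164.48 / 730.6490 ≈ 0.2251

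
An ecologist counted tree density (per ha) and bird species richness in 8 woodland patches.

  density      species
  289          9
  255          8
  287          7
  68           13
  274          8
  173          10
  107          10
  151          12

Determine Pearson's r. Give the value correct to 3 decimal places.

-0.873

n = 8, Σx = 1604, Σy = 77, Σx² = 374794, Σy² = 771, Σxy = 14338
nΣxy − ΣxΣy = 114704 − 123508 = -8804
nΣx² − (Σx)² = 2998352 − 2572816 = 425536; nΣy² − (Σy)² = 6168 − 5929 = 239
r = -8804 / √(425536 × 239) = -8804 / 10084.7957 ≈ -0.873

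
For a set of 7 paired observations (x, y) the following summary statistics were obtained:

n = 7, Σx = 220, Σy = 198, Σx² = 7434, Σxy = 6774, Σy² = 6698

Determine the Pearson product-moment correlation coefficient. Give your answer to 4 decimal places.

0.7298

r = (nΣxy − ΣxΣy) / √[(nΣx² − (Σx)²)(nΣy² − (Σy)²)]
Numerator: 7×6774 − 220×198 = 3858
Denominator: √[(52038 − 48400)(46886 − 39204)] = √[3638 × 7682] = 5286.5032
r = 3858 / 5286.5032 ≈ 0.7298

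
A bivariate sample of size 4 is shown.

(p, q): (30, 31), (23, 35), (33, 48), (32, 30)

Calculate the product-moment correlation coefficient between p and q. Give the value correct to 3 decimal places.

n = 4, Σp = 118, Σq = 144, Σp² = 3542, Σq² = 5390, Σpq = 4279
nΣpq − ΣpΣq = 17116 − 16992 = 124
nΣp² − (Σp)² = 14168 − 13924 = 244; nΣq² − (Σq)² = 21560 − 20736 = 824
r = 124 / √(244 × 824) = 124 / 448.3927 ≈ 0.277

0.277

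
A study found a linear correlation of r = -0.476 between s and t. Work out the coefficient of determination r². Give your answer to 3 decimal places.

r² = (-0.476)² = 0.227

0.227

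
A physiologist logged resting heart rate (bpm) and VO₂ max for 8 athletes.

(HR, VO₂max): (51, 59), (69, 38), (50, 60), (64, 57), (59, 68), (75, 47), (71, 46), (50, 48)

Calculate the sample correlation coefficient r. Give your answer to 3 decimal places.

-0.544

n = 8, Σx = 489, Σy = 423, Σx² = 30605, Σy² = 23027, Σxy = 25482
nΣxy − ΣxΣy = 203856 − 206847 = -2991
nΣx² − (Σx)² = 244840 − 239121 = 5719; nΣy² − (Σy)² = 184216 − 178929 = 5287
r = -2991 / √(5719 × 5287) = -2991 / 5498.7592 ≈ -0.544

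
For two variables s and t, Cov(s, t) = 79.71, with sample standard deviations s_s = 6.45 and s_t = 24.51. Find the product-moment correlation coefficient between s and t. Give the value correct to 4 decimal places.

r = Cov(s,t) / (s_s · s_t) = 79.71 / (6.45 × 24.51)
  = 79.71 / 158.0895 ≈ 0.5042

0.5042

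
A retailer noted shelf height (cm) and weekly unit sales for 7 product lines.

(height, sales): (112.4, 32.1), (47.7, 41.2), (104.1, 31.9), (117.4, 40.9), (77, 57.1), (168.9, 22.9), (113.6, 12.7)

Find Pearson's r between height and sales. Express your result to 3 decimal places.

-0.587

n = 7, Σx = 741.1, Σy = 238.8, Σx² = 86889.79, Σy² = 9364.38, Σxy = 23402.96
nΣxy − ΣxΣy = 163820.72 − 176974.68 = -13153.96
nΣx² − (Σx)² = 608228.53 − 549229.21 = 58999.32; nΣy² − (Σy)² = 65550.66 − 57025.44 = 8525.22
r = -13153.96 / √(58999.32 × 8525.22) = -13153.96 / 22427.2643 ≈ -0.587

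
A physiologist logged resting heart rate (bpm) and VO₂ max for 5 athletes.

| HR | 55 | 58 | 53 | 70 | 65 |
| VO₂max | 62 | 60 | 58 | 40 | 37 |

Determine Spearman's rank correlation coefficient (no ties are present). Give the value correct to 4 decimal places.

-0.6000

Rank HR: 2, 3, 1, 5, 4
Rank VO₂max: 5, 4, 3, 2, 1
d = rank(HR) − rank(VO₂max): -3, -1, -2, 3, 3; Σd² = 32
ρ = 1 − 6Σd² / [n(n²−1)] = 1 − 6×32 / (5×24) = 1 − 192/120 ≈ -0.6000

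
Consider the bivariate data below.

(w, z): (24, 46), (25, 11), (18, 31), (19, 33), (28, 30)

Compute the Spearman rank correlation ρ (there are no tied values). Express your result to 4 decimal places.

-0.5000

Rank w: 3, 4, 1, 2, 5
Rank z: 5, 1, 3, 4, 2
d = rank(w) − rank(z): -2, 3, -2, -2, 3; Σd² = 30
ρ = 1 − 6Σd² / [n(n²−1)] = 1 − 6×30 / (5×24) = 1 − 180/120 ≈ -0.5000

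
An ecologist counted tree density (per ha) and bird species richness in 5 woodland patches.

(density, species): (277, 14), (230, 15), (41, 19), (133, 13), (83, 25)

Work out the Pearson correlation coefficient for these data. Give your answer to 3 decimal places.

n = 5, Σx = 764, Σy = 86, Σx² = 155888, Σy² = 1576, Σxy = 11911
nΣxy − ΣxΣy = 59555 − 65704 = -6149
nΣx² − (Σx)² = 779440 − 583696 = 195744; nΣy² − (Σy)² = 7880 − 7396 = 484
r = -6149 / √(195744 × 484) = -6149 / 9733.4524 ≈ -0.632

-0.632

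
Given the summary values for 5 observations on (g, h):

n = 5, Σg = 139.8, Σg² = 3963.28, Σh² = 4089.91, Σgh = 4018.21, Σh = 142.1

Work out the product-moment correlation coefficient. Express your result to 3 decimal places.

0.852

r = (nΣgh − ΣgΣh) / √[(nΣg² − (Σg)²)(nΣh² − (Σh)²)]
Numerator: 5×4018.21 − 139.8×142.1 = 225.47
Denominator: √[(19816.4 − 19544.04)(20449.55 − 20192.41)] = √[272.36 × 257.14] = 264.6406
r = 225.47 / 264.6406 ≈ 0.852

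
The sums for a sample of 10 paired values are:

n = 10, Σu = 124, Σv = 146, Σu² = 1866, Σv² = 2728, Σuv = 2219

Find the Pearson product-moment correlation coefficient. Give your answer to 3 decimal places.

0.923

r = (nΣuv − ΣuΣv) / √[(nΣu² − (Σu)²)(nΣv² − (Σv)²)]
Numerator: 10×2219 − 124×146 = 4086
Denominator: √[(18660 − 15376)(27280 − 21316)] = √[3284 × 5964] = 4425.5820
r = 4086 / 4425.5820 ≈ 0.923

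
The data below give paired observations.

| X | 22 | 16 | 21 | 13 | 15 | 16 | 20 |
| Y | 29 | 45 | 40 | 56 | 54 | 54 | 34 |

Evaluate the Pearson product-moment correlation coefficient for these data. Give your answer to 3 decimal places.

-0.927

n = 7, ΣX = 123, ΣY = 312, ΣX² = 2231, ΣY² = 14590, ΣXY = 5280
nΣXY − ΣXΣY = 36960 − 38376 = -1416
nΣX² − (ΣX)² = 15617 − 15129 = 488; nΣY² − (ΣY)² = 102130 − 97344 = 4786
r = -1416 / √(488 × 4786) = -1416 / 1528.2565 ≈ -0.927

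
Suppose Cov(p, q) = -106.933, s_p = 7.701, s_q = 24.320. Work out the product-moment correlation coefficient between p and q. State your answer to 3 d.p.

r = Cov(p,q) / (s_p · s_q) = -106.933 / (7.701 × 24.320)
  = -106.933 / 187.2883 ≈ -0.571

-0.571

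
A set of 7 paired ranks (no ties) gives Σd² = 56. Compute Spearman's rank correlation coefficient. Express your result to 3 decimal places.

ρ = 1 − 6Σd² / [n(n²−1)] = 1 − 6×56 / (7×48)
  = 1 − 336/336 = 1 − 1.0000 ≈ 0.000

0.000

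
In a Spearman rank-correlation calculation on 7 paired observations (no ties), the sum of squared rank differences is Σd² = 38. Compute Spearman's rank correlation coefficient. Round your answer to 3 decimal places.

ρ = 1 − 6Σd² / [n(n²−1)] = 1 − 6×38 / (7×48)
  = 1 − 228/336 = 1 − 0.6786 ≈ 0.321

0.321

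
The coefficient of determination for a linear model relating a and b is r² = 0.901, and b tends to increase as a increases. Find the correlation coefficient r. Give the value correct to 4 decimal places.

0.9492

|r| = √0.901 = 0.9492
The association is positive, so r = 0.9492.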